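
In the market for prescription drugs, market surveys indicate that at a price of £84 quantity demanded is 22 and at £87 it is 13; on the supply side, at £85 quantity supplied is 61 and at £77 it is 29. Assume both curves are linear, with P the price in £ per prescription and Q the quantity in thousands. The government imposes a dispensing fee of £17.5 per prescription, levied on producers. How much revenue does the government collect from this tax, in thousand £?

Tax revenue = £122.5 thousand.

Demand slope: (13 − 22)/(87 − 84) = -3, so Qd = 274 − 3P.
Supply slope: (29 − 61)/(77 − 85) = 4, so Qs = 4P − 279.
Before the tax: set 274 − 3P = 4P − 279 → P* = £79, Q* = 37.
With the tax collected from producers, supply shifts: Qs = 4(P − 17.5) − 279.
New equilibrium: buyers pay £89, producers receive £71.5, Q = 7. (Wedge: Pb − Ps = 17.5.)
Revenue = t · Q = 17.5 · 7 = £122.5.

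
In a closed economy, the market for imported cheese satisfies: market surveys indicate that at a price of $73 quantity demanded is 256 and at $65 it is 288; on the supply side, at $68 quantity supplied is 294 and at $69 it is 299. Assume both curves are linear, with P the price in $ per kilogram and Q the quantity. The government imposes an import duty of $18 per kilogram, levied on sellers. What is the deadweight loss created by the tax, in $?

Demand slope: (288 − 256)/(65 − 73) = -4, so Qd = 548 − 4P.
Supply slope: (299 − 294)/(69 − 68) = 5, so Qs = 5P − 46.
Without the tax, 548 − 4P = 5P − 46 gives 9P = 594, so P* = $66 and Q* = 284.
With the tax collected from sellers, supply shifts: Qs = 5(P − 18) − 46.
New equilibrium: consumers pay $76, sellers receive $58, Q = 244. (Wedge: Pb − Ps = 18.)
Quantity falls by |ΔQ| = |284 − 244| = 40.
DWL = ½ · t · |ΔQ| = ½ · 18 · 40 = $360.

Deadweight loss = $360.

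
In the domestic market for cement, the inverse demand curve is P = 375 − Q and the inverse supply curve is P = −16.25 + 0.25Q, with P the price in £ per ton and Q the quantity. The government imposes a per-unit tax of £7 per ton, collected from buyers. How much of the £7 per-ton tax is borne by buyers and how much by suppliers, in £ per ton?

Inverting to Q(P) form: Qd = 375 − P; Qs = 4P + 65.
Before the tax: set 375 − P = 4P + 65 → P* = £62, Q* = 313.
With the tax collected from buyers, demand (in seller-price terms) shifts: Qd = 375 − (P + 7).
New equilibrium: buyers pay £67.6, suppliers receive £60.6, Q = 307.4. (Wedge: Pb − Ps = 7.)
Burden on buyers: £5.6; on suppliers: £1.4. (They sum to £7.)

Buyers bear £5.6 per ton; suppliers bear £1.4 per ton.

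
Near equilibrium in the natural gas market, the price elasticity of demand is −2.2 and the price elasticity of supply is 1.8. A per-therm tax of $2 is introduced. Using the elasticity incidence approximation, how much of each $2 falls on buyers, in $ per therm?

Incidence ratio: buyers' share ≈ εs / (εs + |εd|) = 1.8 / (1.8 + 2.2) = 0.45.
So buyers bear ≈ 0.45 × $2 = $0.9; producers bear $1.1.

Buyers bear ≈ $0.9 per therm.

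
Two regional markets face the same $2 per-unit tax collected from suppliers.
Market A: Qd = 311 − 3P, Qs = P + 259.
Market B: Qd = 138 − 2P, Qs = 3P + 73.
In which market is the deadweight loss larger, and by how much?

Market B, by $0.9.

Market A: pre-tax P* = $13, Q* = 272; post-tax Q = 270.5; deadweight loss = $1.5.
Market B: pre-tax P* = $13, Q* = 112; post-tax Q = 109.6; deadweight loss = $2.4.
Difference: $1.5 vs $2.4 → market B is larger by $0.9.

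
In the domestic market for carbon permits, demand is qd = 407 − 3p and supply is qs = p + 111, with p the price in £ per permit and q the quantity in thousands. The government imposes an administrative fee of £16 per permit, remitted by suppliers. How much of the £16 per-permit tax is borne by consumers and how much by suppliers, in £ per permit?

Before the tax: set 407 − 3p = p + 111 → p* = £74, q* = 185.
With the tax collected from suppliers, supply shifts: qs = (p − 16) + 111.
New equilibrium: consumers pay £78, suppliers receive £62, q = 173. (Wedge: pb − ps = 16.)
Burden on consumers: £4; on suppliers: £12. (They sum to £16.)

Consumers bear £4 per permit; suppliers bear £12 per permit.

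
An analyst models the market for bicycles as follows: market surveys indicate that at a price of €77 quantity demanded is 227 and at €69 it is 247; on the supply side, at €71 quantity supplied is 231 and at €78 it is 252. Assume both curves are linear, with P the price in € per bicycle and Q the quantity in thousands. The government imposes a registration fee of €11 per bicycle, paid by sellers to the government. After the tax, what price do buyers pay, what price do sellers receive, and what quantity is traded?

Demand slope: (247 − 227)/(69 − 77) = -2.5, so Qd = 419.5 − 2.5P.
Supply slope: (252 − 231)/(78 − 71) = 3, so Qs = 3P + 18.
Without the tax, 419.5 − 2.5P = 3P + 18 gives 5.5P = 401.5, so P* = €73 and Q* = 237.
With the tax collected from sellers, supply shifts: Qs = 3(P − 11) + 18.
New equilibrium: buyers pay €79, sellers receive €68, Q = 222. (Wedge: Pb − Ps = 11.)

Buyers pay €79; sellers receive €68; quantity = 222.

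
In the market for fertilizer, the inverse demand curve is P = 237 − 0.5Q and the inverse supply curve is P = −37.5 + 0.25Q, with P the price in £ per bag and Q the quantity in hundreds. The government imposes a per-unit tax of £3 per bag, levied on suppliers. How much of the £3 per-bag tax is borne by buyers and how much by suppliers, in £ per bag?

Inverting to Q(P) form: Qd = 474 − 2P; Qs = 4P + 150.
Before the tax: set 474 − 2P = 4P + 150 → P* = £54, Q* = 366.
With the tax collected from suppliers, supply shifts: Qs = 4(P − 3) + 150.
New equilibrium: buyers pay £56, suppliers receive £53, Q = 362. (Wedge: Pb − Ps = 3.)
Burden on buyers: £2; on suppliers: £1. (They sum to £3.)
The less price-elastic side of the market bears the larger share of a per-unit tax.

Buyers bear £2 per bag; suppliers bear £1 per bag.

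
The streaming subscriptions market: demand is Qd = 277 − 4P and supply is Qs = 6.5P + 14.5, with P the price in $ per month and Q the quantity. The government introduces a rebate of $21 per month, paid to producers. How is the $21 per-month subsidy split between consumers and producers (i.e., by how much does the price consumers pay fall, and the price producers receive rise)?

Consumers gain $13 per month; producers gain $8 per month.

Without the subsidy, 277 − 4P = 6.5P + 14.5 gives 10.5P = 262.5, so P* = $25 and Q* = 177.
With a per-unit subsidy paid to producers, each receives P + 21 per unit sold, so supply becomes Qs = 6.5(P + 21) + 14.5.
New equilibrium: consumers pay $12, producers receive $33, Q = 229. (Wedge: Pb − Ps = −21.)
Gain to consumers: $13; to producers: $8. (They sum to $21.)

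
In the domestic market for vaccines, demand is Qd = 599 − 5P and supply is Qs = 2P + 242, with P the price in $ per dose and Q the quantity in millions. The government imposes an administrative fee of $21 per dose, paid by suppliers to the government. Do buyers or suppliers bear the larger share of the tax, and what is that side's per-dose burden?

Without the tax, 599 − 5P = 2P + 242 gives 7P = 357, so P* = $51 and Q* = 344.
With the tax collected from suppliers, supply shifts: Qs = 2(P − 21) + 242.
New equilibrium: buyers pay $57, suppliers receive $36, Q = 314. (Wedge: Pb − Ps = 21.)
Per-dose burden: buyers $6, suppliers $15.
Suppliers take the larger share because supply is less price-elastic here (demand slope 5 vs supply slope 2).

Suppliers bear the larger share: $15 per dose.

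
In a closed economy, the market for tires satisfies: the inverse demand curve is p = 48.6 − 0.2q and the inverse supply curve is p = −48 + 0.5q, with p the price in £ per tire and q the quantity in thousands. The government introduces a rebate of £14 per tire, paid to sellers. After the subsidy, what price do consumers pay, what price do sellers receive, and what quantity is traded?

Rewrite in direct form: qd = 243 − 5p and qs = 2p + 96.
Without the subsidy, 243 − 5p = 2p + 96 gives 7p = 147, so p* = £21 and q* = 138.
With a per-unit subsidy paid to sellers, each receives p + 14 per unit sold, so supply becomes qs = 2(p + 14) + 96.
New equilibrium: consumers pay £17, sellers receive £31, q = 158. (Wedge: pb − ps = −14.)

Consumers pay £17; sellers receive £31; quantity = 158.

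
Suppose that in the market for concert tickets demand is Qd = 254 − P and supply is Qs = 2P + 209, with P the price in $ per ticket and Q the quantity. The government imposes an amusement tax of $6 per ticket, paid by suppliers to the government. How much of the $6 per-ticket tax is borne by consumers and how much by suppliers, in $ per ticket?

Consumers bear $4 per ticket; suppliers bear $2 per ticket.

Before the tax: set 254 − P = 2P + 209 → P* = $15, Q* = 239.
With the tax collected from suppliers, supply shifts: Qs = 2(P − 6) + 209.
Solving gives Q = 235 with consumers paying $19 and suppliers receiving $13 (the $6 wedge).
Burden on consumers: $4; on suppliers: $2. (They sum to $6.)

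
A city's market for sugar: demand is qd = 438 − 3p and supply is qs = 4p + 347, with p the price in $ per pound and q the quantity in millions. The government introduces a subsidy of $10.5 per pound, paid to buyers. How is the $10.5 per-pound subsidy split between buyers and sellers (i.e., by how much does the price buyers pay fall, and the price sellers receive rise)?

Before the subsidy: set 438 − 3p = 4p + 347 → p* = $13, q* = 399.
With a per-unit subsidy paid to buyers, each effectively pays p − 10.5, so demand becomes qd = 438 − 3(p − 10.5).
Solving gives q = 417 with buyers paying $7 and sellers receiving $17.5 (the $10.5 wedge).
Gain to buyers: $6; to sellers: $4.5. (They sum to $10.5.)

Buyers gain $6 per pound; sellers gain $4.5 per pound.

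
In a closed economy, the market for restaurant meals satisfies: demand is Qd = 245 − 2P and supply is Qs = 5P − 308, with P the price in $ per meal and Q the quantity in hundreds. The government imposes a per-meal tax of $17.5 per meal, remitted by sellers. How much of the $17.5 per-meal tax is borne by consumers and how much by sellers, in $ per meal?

Before the tax: set 245 − 2P = 5P − 308 → P* = $79, Q* = 87.
With the tax collected from sellers, supply shifts: Qs = 5(P − 17.5) − 308.
Solving gives Q = 62 with consumers paying $91.5 and sellers receiving $74 (the $17.5 wedge).
Burden on consumers: $12.5; on sellers: $5. (They sum to $17.5.)
The less price-elastic side of the market bears the larger share of a per-unit tax.

Consumers bear $12.5 per meal; sellers bear $5 per meal.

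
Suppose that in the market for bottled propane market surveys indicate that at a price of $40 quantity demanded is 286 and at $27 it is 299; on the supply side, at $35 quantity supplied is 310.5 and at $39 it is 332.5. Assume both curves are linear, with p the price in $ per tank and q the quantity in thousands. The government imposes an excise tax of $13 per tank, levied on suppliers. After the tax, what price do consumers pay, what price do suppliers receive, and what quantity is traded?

Consumers pay $43; suppliers receive $30; quantity = 283.

Demand slope: (299 − 286)/(27 − 40) = -1, so qd = 326 − p.
Supply slope: (332.5 − 310.5)/(39 − 35) = 5.5, so qs = 5.5p + 118.
Without the tax, 326 − p = 5.5p + 118 gives 6.5p = 208, so p* = $32 and q* = 294.
With the tax collected from suppliers, supply shifts: qs = 5.5(p − 13) + 118.
Solving gives q = 283 with consumers paying $43 and suppliers receiving $30 (the $13 wedge).
The less price-elastic side of the market bears the larger share of a per-unit tax.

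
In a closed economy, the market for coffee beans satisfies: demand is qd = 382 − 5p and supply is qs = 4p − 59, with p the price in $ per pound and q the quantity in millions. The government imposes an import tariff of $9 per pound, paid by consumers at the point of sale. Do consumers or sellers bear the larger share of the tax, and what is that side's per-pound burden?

Before the tax: set 382 − 5p = 4p − 59 → p* = $49, q* = 137.
With the tax collected from consumers, demand (in seller-price terms) shifts: qd = 382 − 5(p + 9).
New equilibrium: consumers pay $53, sellers receive $44, q = 117. (Wedge: pb − ps = 9.)
Per-pound burden: consumers $4, sellers $5.
Sellers take the larger share because supply is less price-elastic here (demand slope 5 vs supply slope 4).

Sellers bear the larger share: $5 per pound.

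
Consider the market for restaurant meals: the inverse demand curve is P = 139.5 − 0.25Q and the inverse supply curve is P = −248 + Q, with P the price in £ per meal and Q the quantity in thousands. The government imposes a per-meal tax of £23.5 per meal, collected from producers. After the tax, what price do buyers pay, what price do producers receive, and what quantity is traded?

Buyers pay £66.7; producers receive £43.2; quantity = 291.2.

Inverting to Q(P) form: Qd = 558 − 4P; Qs = P + 248.
Without the tax, 558 − 4P = P + 248 gives 5P = 310, so P* = £62 and Q* = 310.
With the tax collected from producers, supply shifts: Qs = (P − 23.5) + 248.
New equilibrium: buyers pay £66.7, producers receive £43.2, Q = 291.2. (Wedge: Pb − Ps = 23.5.)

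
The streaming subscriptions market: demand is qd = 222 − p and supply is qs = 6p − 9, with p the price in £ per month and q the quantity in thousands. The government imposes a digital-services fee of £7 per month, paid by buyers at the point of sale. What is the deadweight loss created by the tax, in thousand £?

Deadweight loss = £21 thousand.

Without the tax, 222 − p = 6p − 9 gives 7p = 231, so p* = £33 and q* = 189.
With the tax collected from buyers, demand (in seller-price terms) shifts: qd = 222 − (p + 7).
New equilibrium: buyers pay £39, producers receive £32, q = 183. (Wedge: pb − ps = 7.)
Quantity falls by |ΔQ| = |189 − 183| = 6.
DWL = ½ · t · |ΔQ| = ½ · 7 · 6 = £21.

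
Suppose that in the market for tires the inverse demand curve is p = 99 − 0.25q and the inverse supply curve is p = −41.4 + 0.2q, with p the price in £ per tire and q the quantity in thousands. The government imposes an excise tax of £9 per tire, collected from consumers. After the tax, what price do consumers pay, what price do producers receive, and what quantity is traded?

Consumers pay £26; producers receive £17; quantity = 292.

Rewrite in direct form: qd = 396 − 4p and qs = 5p + 207.
Before the tax: set 396 − 4p = 5p + 207 → p* = £21, q* = 312.
With the tax collected from consumers, demand (in seller-price terms) shifts: qd = 396 − 4(p + 9).
Solving gives q = 292 with consumers paying £26 and producers receiving £17 (the £9 wedge).
The less price-elastic side of the market bears the larger share of a per-unit tax.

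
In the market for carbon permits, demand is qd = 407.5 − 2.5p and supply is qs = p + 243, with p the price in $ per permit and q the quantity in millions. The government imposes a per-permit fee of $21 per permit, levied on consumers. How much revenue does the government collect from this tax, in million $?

Before the tax: set 407.5 − 2.5p = p + 243 → p* = $47, q* = 290.
With the tax collected from consumers, demand (in seller-price terms) shifts: qd = 407.5 − 2.5(p + 21).
New equilibrium: consumers pay $53, producers receive $32, q = 275. (Wedge: pb − ps = 21.)
Revenue = t · Q = 21 · 275 = $5775.

Tax revenue = $5775 million.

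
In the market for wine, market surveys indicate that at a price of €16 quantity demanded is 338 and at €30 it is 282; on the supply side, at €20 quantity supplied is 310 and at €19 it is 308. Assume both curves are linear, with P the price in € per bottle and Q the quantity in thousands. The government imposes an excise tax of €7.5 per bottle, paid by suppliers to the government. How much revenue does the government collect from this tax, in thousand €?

Demand slope: (282 − 338)/(30 − 16) = -4, so Qd = 402 − 4P.
Supply slope: (308 − 310)/(19 − 20) = 2, so Qs = 2P + 270.
Without the tax, 402 − 4P = 2P + 270 gives 6P = 132, so P* = €22 and Q* = 314.
With the tax collected from suppliers, supply shifts: Qs = 2(P − 7.5) + 270.
Solving gives Q = 304 with buyers paying €24.5 and suppliers receiving €17 (the €7.5 wedge).
Revenue = t · Q = 7.5 · 304 = €2280.

Tax revenue = €2280 thousand.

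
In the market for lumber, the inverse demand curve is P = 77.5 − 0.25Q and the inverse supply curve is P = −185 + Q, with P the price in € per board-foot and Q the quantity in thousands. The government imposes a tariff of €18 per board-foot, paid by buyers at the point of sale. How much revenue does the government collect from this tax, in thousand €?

Tax revenue = €3520.8 thousand.

Rewrite in direct form: Qd = 310 − 4P and Qs = P + 185.
Without the tax, 310 − 4P = P + 185 gives 5P = 125, so P* = €25 and Q* = 210.
With the tax collected from buyers, demand (in seller-price terms) shifts: Qd = 310 − 4(P + 18).
New equilibrium: buyers pay €28.6, producers receive €10.6, Q = 195.6. (Wedge: Pb − Ps = 18.)
Revenue = t · Q = 18 · 195.6 = €3520.8.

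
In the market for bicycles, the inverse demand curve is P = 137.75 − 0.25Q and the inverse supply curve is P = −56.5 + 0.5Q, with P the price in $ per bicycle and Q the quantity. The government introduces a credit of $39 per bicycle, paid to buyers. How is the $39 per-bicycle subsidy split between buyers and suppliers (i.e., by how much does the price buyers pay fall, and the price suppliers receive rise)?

Buyers gain $13 per bicycle; suppliers gain $26 per bicycle.

Rewrite in direct form: Qd = 551 − 4P and Qs = 2P + 113.
Before the subsidy: set 551 − 4P = 2P + 113 → P* = $73, Q* = 259.
With a per-unit subsidy paid to buyers, each effectively pays P − 39, so demand becomes Qd = 551 − 4(P − 39).
New equilibrium: buyers pay $60, suppliers receive $99, Q = 311. (Wedge: Pb − Ps = −39.)
Gain to buyers: $13; to suppliers: $26. (They sum to $39.)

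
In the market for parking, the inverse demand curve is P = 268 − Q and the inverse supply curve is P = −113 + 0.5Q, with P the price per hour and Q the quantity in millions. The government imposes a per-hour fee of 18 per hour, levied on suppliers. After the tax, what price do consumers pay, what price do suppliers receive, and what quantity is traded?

Inverting to Q(P) form: Qd = 268 − P; Qs = 2P + 226.
Without the tax, 268 − P = 2P + 226 gives 3P = 42, so P* = 14 and Q* = 254.
With the tax collected from suppliers, supply shifts: Qs = 2(P − 18) + 226.
New equilibrium: consumers pay 26, suppliers receive 8, Q = 242. (Wedge: Pb − Ps = 18.)
The less price-elastic side of the market bears the larger share of a per-unit tax.

Consumers pay 26; suppliers receive 8; quantity = 242.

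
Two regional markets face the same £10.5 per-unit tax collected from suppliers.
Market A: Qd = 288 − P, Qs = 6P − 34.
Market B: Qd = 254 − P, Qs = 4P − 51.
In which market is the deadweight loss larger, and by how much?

Market A: pre-tax P* = £46, Q* = 242; post-tax Q = 233; deadweight loss = £47.25.
Market B: pre-tax P* = £61, Q* = 193; post-tax Q = 184.6; deadweight loss = £44.1.
Difference: £47.25 vs £44.1 → market A is larger by £3.15.

Market A, by £3.15.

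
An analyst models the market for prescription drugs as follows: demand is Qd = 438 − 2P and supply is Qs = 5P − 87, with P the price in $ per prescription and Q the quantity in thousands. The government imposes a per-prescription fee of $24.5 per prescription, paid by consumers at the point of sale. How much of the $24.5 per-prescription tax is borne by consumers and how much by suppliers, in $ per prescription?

Before the tax: set 438 − 2P = 5P − 87 → P* = $75, Q* = 288.
With the tax collected from consumers, demand (in seller-price terms) shifts: Qd = 438 − 2(P + 24.5).
Solving gives Q = 253 with consumers paying $92.5 and suppliers receiving $68 (the $24.5 wedge).
Burden on consumers: $17.5; on suppliers: $7. (They sum to $24.5.)

Consumers bear $17.5 per prescription; suppliers bear $7 per prescription.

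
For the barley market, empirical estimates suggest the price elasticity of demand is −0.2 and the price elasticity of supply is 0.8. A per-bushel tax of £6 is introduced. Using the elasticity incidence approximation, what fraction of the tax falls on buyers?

Buyers' share ≈ 0.8.

Incidence ratio: buyers' share ≈ εs / (εs + |εd|) = 0.8 / (0.8 + 0.2) = 0.8.
Supply is the more elastic side, so buyers bear the larger share.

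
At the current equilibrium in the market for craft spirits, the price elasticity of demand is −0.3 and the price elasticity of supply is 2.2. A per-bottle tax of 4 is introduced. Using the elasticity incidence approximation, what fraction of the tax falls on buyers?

Incidence ratio: buyers' share ≈ εs / (εs + |εd|) = 2.2 / (2.2 + 0.3) = 0.88.
Supply is the more elastic side, so buyers bear the larger share.

Buyers' share ≈ 0.88.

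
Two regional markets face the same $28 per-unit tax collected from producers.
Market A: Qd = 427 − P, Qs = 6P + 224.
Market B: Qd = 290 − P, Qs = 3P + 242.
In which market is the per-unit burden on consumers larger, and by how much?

Market A, by $3.

Market A: pre-tax P* = $29, Q* = 398; post-tax Q = 374; per-unit burden on consumers = $24.
Market B: pre-tax P* = $12, Q* = 278; post-tax Q = 257; per-unit burden on consumers = $21.
Difference: $24 vs $21 → market A is larger by $3.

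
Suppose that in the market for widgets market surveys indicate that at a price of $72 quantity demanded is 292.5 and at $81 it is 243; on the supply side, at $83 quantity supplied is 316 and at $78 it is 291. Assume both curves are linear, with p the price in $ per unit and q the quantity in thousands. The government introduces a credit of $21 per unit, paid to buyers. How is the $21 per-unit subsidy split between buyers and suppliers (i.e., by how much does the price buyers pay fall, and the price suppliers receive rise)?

Buyers gain $10 per unit; suppliers gain $11 per unit.

Demand slope: (243 − 292.5)/(81 − 72) = -5.5, so qd = 688.5 − 5.5p.
Supply slope: (291 − 316)/(78 − 83) = 5, so qs = 5p − 99.
Without the subsidy, 688.5 − 5.5p = 5p − 99 gives 10.5p = 787.5, so p* = $75 and q* = 276.
With a per-unit subsidy paid to buyers, each effectively pays p − 21, so demand becomes qd = 688.5 − 5.5(p − 21).
New equilibrium: buyers pay $65, suppliers receive $86, q = 331. (Wedge: pb − ps = −21.)
Gain to buyers: $10; to suppliers: $11. (They sum to $21.)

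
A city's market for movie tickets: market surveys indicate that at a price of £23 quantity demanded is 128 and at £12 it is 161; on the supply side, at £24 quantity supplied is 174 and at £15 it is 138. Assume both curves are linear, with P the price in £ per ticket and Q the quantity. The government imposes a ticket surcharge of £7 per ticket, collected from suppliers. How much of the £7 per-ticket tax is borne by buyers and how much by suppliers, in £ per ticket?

Demand slope: (161 − 128)/(12 − 23) = -3, so Qd = 197 − 3P.
Supply slope: (138 − 174)/(15 − 24) = 4, so Qs = 4P + 78.
Before the tax: set 197 − 3P = 4P + 78 → P* = £17, Q* = 146.
With the tax collected from suppliers, supply shifts: Qs = 4(P − 7) + 78.
Solving gives Q = 134 with buyers paying £21 and suppliers receiving £14 (the £7 wedge).
Burden on buyers: £4; on suppliers: £3. (They sum to £7.)

Buyers bear £4 per ticket; suppliers bear £3 per ticket.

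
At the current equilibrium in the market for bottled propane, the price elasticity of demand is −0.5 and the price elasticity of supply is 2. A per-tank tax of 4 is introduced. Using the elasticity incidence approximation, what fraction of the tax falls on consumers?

Incidence ratio: consumers' share ≈ εs / (εs + |εd|) = 2 / (2 + 0.5) = 0.8.
Supply is the more elastic side, so consumers bear the larger share.

Consumers' share ≈ 0.8.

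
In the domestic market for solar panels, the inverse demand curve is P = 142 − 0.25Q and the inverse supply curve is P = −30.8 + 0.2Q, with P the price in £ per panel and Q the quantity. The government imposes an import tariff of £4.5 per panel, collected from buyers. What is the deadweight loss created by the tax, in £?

Deadweight loss = £22.5.

Inverting to Q(P) form: Qd = 568 − 4P; Qs = 5P + 154.
Before the tax: set 568 − 4P = 5P + 154 → P* = £46, Q* = 384.
With the tax collected from buyers, demand (in seller-price terms) shifts: Qd = 568 − 4(P + 4.5).
New equilibrium: buyers pay £48.5, suppliers receive £44, Q = 374. (Wedge: Pb − Ps = 4.5.)
Quantity falls by |ΔQ| = |384 − 374| = 10.
DWL = ½ · t · |ΔQ| = ½ · 4.5 · 10 = £22.5.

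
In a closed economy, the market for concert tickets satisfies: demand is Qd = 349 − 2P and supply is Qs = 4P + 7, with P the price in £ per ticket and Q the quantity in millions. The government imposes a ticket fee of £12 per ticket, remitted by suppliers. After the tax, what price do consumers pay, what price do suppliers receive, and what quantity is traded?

Consumers pay £65; suppliers receive £53; quantity = 219.

Before the tax: set 349 − 2P = 4P + 7 → P* = £57, Q* = 235.
With the tax collected from suppliers, supply shifts: Qs = 4(P − 12) + 7.
Solving gives Q = 219 with consumers paying £65 and suppliers receiving £53 (the £12 wedge).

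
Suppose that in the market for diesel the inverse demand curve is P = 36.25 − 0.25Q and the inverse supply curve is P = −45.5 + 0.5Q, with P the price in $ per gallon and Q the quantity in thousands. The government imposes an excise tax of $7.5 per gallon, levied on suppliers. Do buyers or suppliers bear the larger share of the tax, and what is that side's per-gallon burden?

Suppliers bear the larger share: $5 per gallon.

Inverting to Q(P) form: Qd = 145 − 4P; Qs = 2P + 91.
Without the tax, 145 − 4P = 2P + 91 gives 6P = 54, so P* = $9 and Q* = 109.
With the tax collected from suppliers, supply shifts: Qs = 2(P − 7.5) + 91.
New equilibrium: buyers pay $11.5, suppliers receive $4, Q = 99. (Wedge: Pb − Ps = 7.5.)
Per-gallon burden: buyers $2.5, suppliers $5.
Suppliers take the larger share because supply is less price-elastic here (demand slope 4 vs supply slope 2).
The less price-elastic side of the market bears the larger share of a per-unit tax.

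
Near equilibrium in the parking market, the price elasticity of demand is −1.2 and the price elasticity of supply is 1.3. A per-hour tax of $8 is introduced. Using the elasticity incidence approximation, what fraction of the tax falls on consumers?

Consumers' share ≈ 0.52.

Incidence ratio: consumers' share ≈ εs / (εs + |εd|) = 1.3 / (1.3 + 1.2) = 0.52.
Supply is the more elastic side, so consumers bear the larger share.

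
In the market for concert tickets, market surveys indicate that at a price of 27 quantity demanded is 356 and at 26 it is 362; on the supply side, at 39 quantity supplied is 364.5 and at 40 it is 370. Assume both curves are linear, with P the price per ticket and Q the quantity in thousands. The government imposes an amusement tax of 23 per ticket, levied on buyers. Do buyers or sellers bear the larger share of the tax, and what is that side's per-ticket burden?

Sellers bear the larger share: 12 per ticket.

Demand slope: (362 − 356)/(26 − 27) = -6, so Qd = 518 − 6P.
Supply slope: (370 − 364.5)/(40 − 39) = 5.5, so Qs = 5.5P + 150.
Without the tax, 518 − 6P = 5.5P + 150 gives 11.5P = 368, so P* = 32 and Q* = 326.
With the tax collected from buyers, demand (in seller-price terms) shifts: Qd = 518 − 6(P + 23).
New equilibrium: buyers pay 43, sellers receive 20, Q = 260. (Wedge: Pb − Ps = 23.)
Per-ticket burden: buyers 11, sellers 12.
Sellers take the larger share because supply is less price-elastic here (demand slope 6 vs supply slope 5.5).
The less price-elastic side of the market bears the larger share of a per-unit tax.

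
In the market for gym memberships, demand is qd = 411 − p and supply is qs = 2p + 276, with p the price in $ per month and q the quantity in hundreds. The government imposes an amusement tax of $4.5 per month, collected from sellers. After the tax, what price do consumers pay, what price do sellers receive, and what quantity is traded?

Consumers pay $48; sellers receive $43.5; quantity = 363.

Before the tax: set 411 − p = 2p + 276 → p* = $45, q* = 366.
With the tax collected from sellers, supply shifts: qs = 2(p − 4.5) + 276.
New equilibrium: consumers pay $48, sellers receive $43.5, q = 363. (Wedge: pb − ps = 4.5.)
The less price-elastic side of the market bears the larger share of a per-unit tax.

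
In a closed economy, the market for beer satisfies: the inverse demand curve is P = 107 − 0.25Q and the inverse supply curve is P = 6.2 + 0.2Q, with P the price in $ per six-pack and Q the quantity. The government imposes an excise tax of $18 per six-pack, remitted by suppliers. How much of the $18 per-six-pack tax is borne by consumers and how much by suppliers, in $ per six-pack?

Inverting to Q(P) form: Qd = 428 − 4P; Qs = 5P − 31.
Before the tax: set 428 − 4P = 5P − 31 → P* = $51, Q* = 224.
With the tax collected from suppliers, supply shifts: Qs = 5(P − 18) − 31.
New equilibrium: consumers pay $61, suppliers receive $43, Q = 184. (Wedge: Pb − Ps = 18.)
Burden on consumers: $10; on suppliers: $8. (They sum to $18.)
The less price-elastic side of the market bears the larger share of a per-unit tax.

Consumers bear $10 per six-pack; suppliers bear $8 per six-pack.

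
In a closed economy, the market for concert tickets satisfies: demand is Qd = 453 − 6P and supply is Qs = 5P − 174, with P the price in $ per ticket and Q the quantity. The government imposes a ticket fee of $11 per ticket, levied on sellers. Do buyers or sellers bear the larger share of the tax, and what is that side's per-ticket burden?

Sellers bear the larger share: $6 per ticket.

Before the tax: set 453 − 6P = 5P − 174 → P* = $57, Q* = 111.
With the tax collected from sellers, supply shifts: Qs = 5(P − 11) − 174.
Solving gives Q = 81 with buyers paying $62 and sellers receiving $51 (the $11 wedge).
Per-ticket burden: buyers $5, sellers $6.
Sellers take the larger share because supply is less price-elastic here (demand slope 6 vs supply slope 5).
The less price-elastic side of the market bears the larger share of a per-unit tax.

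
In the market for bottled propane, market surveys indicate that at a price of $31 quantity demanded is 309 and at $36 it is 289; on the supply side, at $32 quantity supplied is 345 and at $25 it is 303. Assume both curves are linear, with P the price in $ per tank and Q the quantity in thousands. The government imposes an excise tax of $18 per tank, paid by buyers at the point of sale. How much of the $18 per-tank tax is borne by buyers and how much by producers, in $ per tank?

Buyers bear $10.8 per tank; producers bear $7.2 per tank.

Demand slope: (289 − 309)/(36 − 31) = -4, so Qd = 433 − 4P.
Supply slope: (303 − 345)/(25 − 32) = 6, so Qs = 6P + 153.
Without the tax, 433 − 4P = 6P + 153 gives 10P = 280, so P* = $28 and Q* = 321.
With the tax collected from buyers, demand (in seller-price terms) shifts: Qd = 433 − 4(P + 18).
New equilibrium: buyers pay $38.8, producers receive $20.8, Q = 277.8. (Wedge: Pb − Ps = 18.)
Burden on buyers: $10.8; on producers: $7.2. (They sum to $18.)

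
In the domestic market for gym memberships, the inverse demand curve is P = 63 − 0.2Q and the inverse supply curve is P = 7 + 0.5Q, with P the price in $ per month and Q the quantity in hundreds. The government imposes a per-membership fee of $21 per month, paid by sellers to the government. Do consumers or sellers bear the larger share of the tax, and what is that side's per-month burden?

Rewrite in direct form: Qd = 315 − 5P and Qs = 2P − 14.
Without the tax, 315 − 5P = 2P − 14 gives 7P = 329, so P* = $47 and Q* = 80.
With the tax collected from sellers, supply shifts: Qs = 2(P − 21) − 14.
New equilibrium: consumers pay $53, sellers receive $32, Q = 50. (Wedge: Pb − Ps = 21.)
Per-month burden: consumers $6, sellers $15.
Sellers take the larger share because supply is less price-elastic here (demand slope 5 vs supply slope 2).
The less price-elastic side of the market bears the larger share of a per-unit tax.

Sellers bear the larger share: $15 per month.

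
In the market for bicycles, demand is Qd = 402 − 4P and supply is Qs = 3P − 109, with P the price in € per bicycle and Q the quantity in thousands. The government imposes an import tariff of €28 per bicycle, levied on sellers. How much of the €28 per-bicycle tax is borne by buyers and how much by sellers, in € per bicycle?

Without the tax, 402 − 4P = 3P − 109 gives 7P = 511, so P* = €73 and Q* = 110.
With the tax collected from sellers, supply shifts: Qs = 3(P − 28) − 109.
New equilibrium: buyers pay €85, sellers receive €57, Q = 62. (Wedge: Pb − Ps = 28.)
Burden on buyers: €12; on sellers: €16. (They sum to €28.)

Buyers bear €12 per bicycle; sellers bear €16 per bicycle.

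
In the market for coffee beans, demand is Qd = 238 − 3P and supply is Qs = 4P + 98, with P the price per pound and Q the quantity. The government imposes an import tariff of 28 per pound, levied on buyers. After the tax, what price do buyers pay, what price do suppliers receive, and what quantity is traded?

Buyers pay 36; suppliers receive 8; quantity = 130.

Before the tax: set 238 − 3P = 4P + 98 → P* = 20, Q* = 178.
With the tax collected from buyers, demand (in seller-price terms) shifts: Qd = 238 − 3(P + 28).
New equilibrium: buyers pay 36, suppliers receive 8, Q = 130. (Wedge: Pb − Ps = 28.)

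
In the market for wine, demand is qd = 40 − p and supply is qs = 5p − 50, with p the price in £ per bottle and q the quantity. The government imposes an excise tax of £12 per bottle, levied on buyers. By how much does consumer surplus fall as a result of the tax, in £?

Before the tax: set 40 − p = 5p − 50 → p* = £15, q* = 25.
With the tax collected from buyers, demand (in seller-price terms) shifts: qd = 40 − (p + 12).
Solving gives q = 15 with buyers paying £25 and producers receiving £13 (the £12 wedge).
ΔCS is the trapezoid between Q = 15 and Q = 25 of height £10: ½ · (25 + 15) · 10 = £200.

Consumer surplus falls by £200.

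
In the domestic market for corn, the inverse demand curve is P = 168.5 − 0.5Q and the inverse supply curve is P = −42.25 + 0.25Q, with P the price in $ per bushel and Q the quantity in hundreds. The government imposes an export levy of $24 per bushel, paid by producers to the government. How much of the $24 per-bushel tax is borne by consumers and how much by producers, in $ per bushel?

Inverting to Q(P) form: Qd = 337 − 2P; Qs = 4P + 169.
Before the tax: set 337 − 2P = 4P + 169 → P* = $28, Q* = 281.
With the tax collected from producers, supply shifts: Qs = 4(P − 24) + 169.
New equilibrium: consumers pay $44, producers receive $20, Q = 249. (Wedge: Pb − Ps = 24.)
Burden on consumers: $16; on producers: $8. (They sum to $24.)
The less price-elastic side of the market bears the larger share of a per-unit tax.

Consumers bear $16 per bushel; producers bear $8 per bushel.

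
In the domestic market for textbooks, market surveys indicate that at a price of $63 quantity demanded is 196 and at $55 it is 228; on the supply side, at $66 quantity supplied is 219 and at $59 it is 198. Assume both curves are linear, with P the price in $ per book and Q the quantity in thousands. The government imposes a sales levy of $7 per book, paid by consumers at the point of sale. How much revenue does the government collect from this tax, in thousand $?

Tax revenue = $1344 thousand.

Demand slope: (228 − 196)/(55 − 63) = -4, so Qd = 448 − 4P.
Supply slope: (198 − 219)/(59 − 66) = 3, so Qs = 3P + 21.
Without the tax, 448 − 4P = 3P + 21 gives 7P = 427, so P* = $61 and Q* = 204.
With the tax collected from consumers, demand (in seller-price terms) shifts: Qd = 448 − 4(P + 7).
New equilibrium: consumers pay $64, producers receive $57, Q = 192. (Wedge: Pb − Ps = 7.)
Revenue = t · Q = 7 · 192 = $1344.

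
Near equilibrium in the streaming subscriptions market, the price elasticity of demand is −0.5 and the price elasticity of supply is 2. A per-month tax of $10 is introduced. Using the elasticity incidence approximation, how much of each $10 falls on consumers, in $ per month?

Consumers bear ≈ $8 per month.

Incidence ratio: consumers' share ≈ εs / (εs + |εd|) = 2 / (2 + 0.5) = 0.8.
So consumers bear ≈ 0.8 × $10 = $8; producers bear $2.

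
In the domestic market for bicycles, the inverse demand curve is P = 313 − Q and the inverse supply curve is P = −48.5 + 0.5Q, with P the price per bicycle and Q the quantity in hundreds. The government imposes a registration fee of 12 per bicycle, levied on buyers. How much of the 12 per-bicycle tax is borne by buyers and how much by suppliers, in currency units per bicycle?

Buyers bear 8 per bicycle; suppliers bear 4 per bicycle.

Rewrite in direct form: Qd = 313 − P and Qs = 2P + 97.
Before the tax: set 313 − P = 2P + 97 → P* = 72, Q* = 241.
With the tax collected from buyers, demand (in seller-price terms) shifts: Qd = 313 − (P + 12).
New equilibrium: buyers pay 80, suppliers receive 68, Q = 233. (Wedge: Pb − Ps = 12.)
Burden on buyers: 8; on suppliers: 4. (They sum to 12.)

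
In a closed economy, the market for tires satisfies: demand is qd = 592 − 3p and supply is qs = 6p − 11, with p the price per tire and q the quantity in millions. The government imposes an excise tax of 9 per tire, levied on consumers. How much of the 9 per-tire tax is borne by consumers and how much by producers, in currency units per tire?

Without the tax, 592 − 3p = 6p − 11 gives 9p = 603, so p* = 67 and q* = 391.
With the tax collected from consumers, demand (in seller-price terms) shifts: qd = 592 − 3(p + 9).
Solving gives q = 373 with consumers paying 73 and producers receiving 64 (the 9 wedge).
Burden on consumers: 6; on producers: 3. (They sum to 9.)

Consumers bear 6 per tire; producers bear 3 per tire.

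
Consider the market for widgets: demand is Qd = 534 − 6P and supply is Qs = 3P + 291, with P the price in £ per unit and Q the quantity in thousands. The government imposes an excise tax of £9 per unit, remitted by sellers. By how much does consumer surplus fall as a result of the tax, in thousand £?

Before the tax: set 534 − 6P = 3P + 291 → P* = £27, Q* = 372.
With the tax collected from sellers, supply shifts: Qs = 3(P − 9) + 291.
New equilibrium: consumers pay £30, sellers receive £21, Q = 354. (Wedge: Pb − Ps = 9.)
ΔCS is the trapezoid between Q = 354 and Q = 372 of height £3: ½ · (372 + 354) · 3 = £1089.

Consumer surplus falls by £1089 thousand.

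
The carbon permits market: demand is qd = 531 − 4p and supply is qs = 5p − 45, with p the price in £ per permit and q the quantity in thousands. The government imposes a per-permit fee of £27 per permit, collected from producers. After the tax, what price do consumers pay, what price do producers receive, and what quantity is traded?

Consumers pay £79; producers receive £52; quantity = 215.

Without the tax, 531 − 4p = 5p − 45 gives 9p = 576, so p* = £64 and q* = 275.
With the tax collected from producers, supply shifts: qs = 5(p − 27) − 45.
Solving gives q = 215 with consumers paying £79 and producers receiving £52 (the £27 wedge).
The less price-elastic side of the market bears the larger share of a per-unit tax.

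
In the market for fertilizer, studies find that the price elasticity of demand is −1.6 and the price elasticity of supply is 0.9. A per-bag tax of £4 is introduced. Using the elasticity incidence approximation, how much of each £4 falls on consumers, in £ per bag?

Consumers bear ≈ £1.44 per bag.

Incidence ratio: consumers' share ≈ εs / (εs + |εd|) = 0.9 / (0.9 + 1.6) = 0.36.
So consumers bear ≈ 0.36 × £4 = £1.44; sellers bear £2.56.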